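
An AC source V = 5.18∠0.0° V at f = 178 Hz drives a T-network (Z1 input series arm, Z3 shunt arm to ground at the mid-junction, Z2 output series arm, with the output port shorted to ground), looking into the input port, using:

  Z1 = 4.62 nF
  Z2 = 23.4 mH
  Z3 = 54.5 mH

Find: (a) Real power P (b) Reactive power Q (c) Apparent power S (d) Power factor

Step 1 — Angular frequency: ω = 2π·f = 2π·178 = 1118 rad/s.
Step 2 — Component impedances:
  Z1: Z = 1/(jωC) = -j/(ω·C) = 0 - j1.935e+05 Ω
  Z2: Z = jωL = j·1118·0.0234 = 0 + j26.17 Ω
  Z3: Z = jωL = j·1118·0.0545 = 0 + j60.95 Ω
Step 3 — With the output port shorted to ground, the output series arm Z2 runs from the junction to ground; the shunt arm Z3 also runs from the junction to ground. They appear in parallel: Z3 || Z2 = 0 + j18.31 Ω.
Step 4 — Series with input arm Z1: Z_in = Z1 + (Z3 || Z2) = 0 - j1.935e+05 Ω = 1.935e+05∠-90.0° Ω.
Step 5 — Source phasor: V = 5.18∠0.0° V = 5.18 V.
Step 6 — Current: I = V / Z = 0 + j2.677e-05 A = 2.677e-05∠90.0° A.
Step 7 — Complex power: S = V·I* = 0 - j0.0001387 VA.
Step 8 — Real power: P = Re(S) = 0 W.
Step 9 — Reactive power: Q = Im(S) = -0.0001387 VAR.
Step 10 — Apparent power: |S| = 0.0001387 VA.
Step 11 — Power factor: PF = P/|S| = 0 (leading).

(a) P = 0 W  (b) Q = -0.0001387 VAR  (c) S = 0.0001387 VA  (d) PF = 0 (leading)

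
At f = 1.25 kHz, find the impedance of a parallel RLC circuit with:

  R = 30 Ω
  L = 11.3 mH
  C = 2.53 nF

Step 1 — Angular frequency: ω = 2π·f = 2π·1250 = 7854 rad/s.
Step 2 — Component impedances:
  R: Z = R = 30 Ω
  L: Z = jωL = j·7854·0.0113 = 0 + j88.75 Ω
  C: Z = 1/(jωC) = -j/(ω·C) = 0 - j5.033e+04 Ω
Step 3 — Parallel combination: 1/Z_total = 1/R + 1/L + 1/C; Z_total = 26.93 + j9.088 Ω = 28.43∠18.6° Ω.

Z = 26.93 + j9.088 Ω = 28.43∠18.6° Ω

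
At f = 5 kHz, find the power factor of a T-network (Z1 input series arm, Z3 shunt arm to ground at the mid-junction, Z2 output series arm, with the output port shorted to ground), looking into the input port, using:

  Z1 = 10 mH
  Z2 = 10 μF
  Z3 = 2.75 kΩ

Step 1 — Angular frequency: ω = 2π·f = 2π·5000 = 3.142e+04 rad/s.
Step 2 — Component impedances:
  Z1: Z = jωL = j·3.142e+04·0.01 = 0 + j314.2 Ω
  Z2: Z = 1/(jωC) = -j/(ω·C) = 0 - j3.183 Ω
  Z3: Z = R = 2750 Ω
Step 3 — With the output port shorted to ground, the output series arm Z2 runs from the junction to ground; the shunt arm Z3 also runs from the junction to ground. They appear in parallel: Z3 || Z2 = 0.003684 - j3.183 Ω.
Step 4 — Series with input arm Z1: Z_in = Z1 + (Z3 || Z2) = 0.003684 + j311 Ω = 311∠90.0° Ω.
Step 5 — Power factor: PF = cos(φ) = Re(Z)/|Z| = 0.003684/311 = 1.185e-05.
Step 6 — Type: Im(Z) = 311 ⇒ lagging (phase φ = 90.0°).

PF = 1.185e-05 (lagging, φ = 90.0°)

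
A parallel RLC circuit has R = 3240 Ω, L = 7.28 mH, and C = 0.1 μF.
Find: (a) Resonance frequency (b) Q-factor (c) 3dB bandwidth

Step 1 — Resonance: ω₀ = 1/√(LC) = 1/√(0.00728·1e-07) = 3.706e+04 rad/s.
Step 2 — f₀ = ω₀/(2π) = 5899 Hz.
Step 3 — Parallel Q: Q = R/(ω₀L) = 3240/(3.706e+04·0.00728) = 12.01.
Step 4 — Bandwidth: Δω = ω₀/Q = 3086 rad/s; BW = Δω/(2π) = 491.2 Hz.

(a) f₀ = 5899 Hz  (b) Q = 12.01  (c) BW = 491.2 Hz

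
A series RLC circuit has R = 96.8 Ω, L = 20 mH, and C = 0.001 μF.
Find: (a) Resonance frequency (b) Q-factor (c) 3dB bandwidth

Step 1 — Resonance: ω₀ = 1/√(LC) = 1/√(0.02·1e-09) = 2.236e+05 rad/s.
Step 2 — f₀ = ω₀/(2π) = 3.559e+04 Hz.
Step 3 — Series Q: Q = ω₀L/R = 2.236e+05·0.02/96.8 = 46.2.
Step 4 — Bandwidth: Δω = ω₀/Q = 4840 rad/s; BW = Δω/(2π) = 770.3 Hz.

(a) f₀ = 3.559e+04 Hz  (b) Q = 46.2  (c) BW = 770.3 Hz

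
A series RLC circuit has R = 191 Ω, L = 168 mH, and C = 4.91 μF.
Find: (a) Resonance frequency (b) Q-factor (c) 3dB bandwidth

Step 1 — Resonance: ω₀ = 1/√(LC) = 1/√(0.168·4.91e-06) = 1101 rad/s.
Step 2 — f₀ = ω₀/(2π) = 175.2 Hz.
Step 3 — Series Q: Q = ω₀L/R = 1101·0.168/191 = 0.9685.
Step 4 — Bandwidth: Δω = ω₀/Q = 1137 rad/s; BW = Δω/(2π) = 180.9 Hz.

(a) f₀ = 175.2 Hz  (b) Q = 0.9685  (c) BW = 180.9 Hz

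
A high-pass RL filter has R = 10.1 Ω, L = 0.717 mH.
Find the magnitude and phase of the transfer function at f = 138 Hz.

Step 1 — Angular frequency: ω = 2π·138 = 867.1 rad/s.
Step 2 — Transfer function: H(jω) = jωL/(R + jωL).
Step 3 — Numerator jωL = j·0.6217; denominator R + jωL = 10.1 + j0.6217.
Step 4 — H = 0.003775 + j0.06132.
Step 5 — Magnitude: |H| = 0.06144 (-24.2 dB); phase: φ = 86.5°.

|H| = 0.06144 (-24.2 dB), φ = 86.5°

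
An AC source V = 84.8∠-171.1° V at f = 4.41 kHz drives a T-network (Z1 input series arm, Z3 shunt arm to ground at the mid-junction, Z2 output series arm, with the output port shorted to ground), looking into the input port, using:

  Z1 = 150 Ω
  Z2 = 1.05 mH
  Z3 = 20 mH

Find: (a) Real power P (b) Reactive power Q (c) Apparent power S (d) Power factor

Step 1 — Angular frequency: ω = 2π·f = 2π·4410 = 2.771e+04 rad/s.
Step 2 — Component impedances:
  Z1: Z = R = 150 Ω
  Z2: Z = jωL = j·2.771e+04·0.00105 = 0 + j29.09 Ω
  Z3: Z = jωL = j·2.771e+04·0.02 = 0 + j554.2 Ω
Step 3 — With the output port shorted to ground, the output series arm Z2 runs from the junction to ground; the shunt arm Z3 also runs from the junction to ground. They appear in parallel: Z3 || Z2 = 0 + j27.64 Ω.
Step 4 — Series with input arm Z1: Z_in = Z1 + (Z3 || Z2) = 150 + j27.64 Ω = 152.5∠10.4° Ω.
Step 5 — Source phasor: V = 84.8∠-171.1° V = -83.78 - j13.12 V.
Step 6 — Current: I = V / Z = -0.5558 + j0.01496 A = 0.556∠178.5° A.
Step 7 — Complex power: S = V·I* = 46.37 + j8.545 VA.
Step 8 — Real power: P = Re(S) = 46.37 W.
Step 9 — Reactive power: Q = Im(S) = 8.545 VAR.
Step 10 — Apparent power: |S| = 47.15 VA.
Step 11 — Power factor: PF = P/|S| = 0.9834 (lagging).

(a) P = 46.37 W  (b) Q = 8.545 VAR  (c) S = 47.15 VA  (d) PF = 0.9834 (lagging)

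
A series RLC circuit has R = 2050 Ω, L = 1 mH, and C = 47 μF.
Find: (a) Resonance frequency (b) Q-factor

Step 1 — Resonance condition Im(Z)=0 gives ω₀ = 1/√(LC).
Step 2 — ω₀ = 1/√(0.001·4.7e-05) = 4613 rad/s.
Step 3 — f₀ = ω₀/(2π) = 734.1 Hz.
Step 4 — Series Q: Q = ω₀L/R = 4613·0.001/2050 = 0.00225.

(a) f₀ = 734.1 Hz  (b) Q = 0.00225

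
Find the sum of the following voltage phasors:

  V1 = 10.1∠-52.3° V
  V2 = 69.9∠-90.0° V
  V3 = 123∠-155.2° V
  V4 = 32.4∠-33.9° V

Step 1 — Convert each phasor to rectangular form:
  V1 = 10.1·(cos(-52.3°) + j·sin(-52.3°)) = 6.176 - j7.991 V
  V2 = 69.9·(cos(-90.0°) + j·sin(-90.0°)) = 0 - j69.9 V
  V3 = 123·(cos(-155.2°) + j·sin(-155.2°)) = -111.7 - j51.59 V
  V4 = 32.4·(cos(-33.9°) + j·sin(-33.9°)) = 26.89 - j18.07 V
Step 2 — Sum components: V_total = -78.59 - j147.6 V.
Step 3 — Convert to polar: |V_total| = 167.2 V, ∠V_total = -118.0°.

V_total = 167.2∠-118.0° V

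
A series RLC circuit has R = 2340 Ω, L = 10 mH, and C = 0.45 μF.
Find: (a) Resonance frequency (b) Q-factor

Step 1 — Resonance condition Im(Z)=0 gives ω₀ = 1/√(LC).
Step 2 — ω₀ = 1/√(0.01·4.5e-07) = 1.491e+04 rad/s.
Step 3 — f₀ = ω₀/(2π) = 2373 Hz.
Step 4 — Series Q: Q = ω₀L/R = 1.491e+04·0.01/2340 = 0.06371.

(a) f₀ = 2373 Hz  (b) Q = 0.06371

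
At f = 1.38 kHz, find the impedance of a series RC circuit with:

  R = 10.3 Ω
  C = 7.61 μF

Step 1 — Angular frequency: ω = 2π·f = 2π·1380 = 8671 rad/s.
Step 2 — Component impedances:
  R: Z = R = 10.3 Ω
  C: Z = 1/(jωC) = -j/(ω·C) = 0 - j15.16 Ω
Step 3 — Series combination: Z_total = R + C = 10.3 - j15.16 Ω = 18.32∠-55.8° Ω.

Z = 10.3 - j15.16 Ω = 18.32∠-55.8° Ω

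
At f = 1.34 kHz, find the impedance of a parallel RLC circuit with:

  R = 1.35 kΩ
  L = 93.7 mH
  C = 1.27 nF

Step 1 — Angular frequency: ω = 2π·f = 2π·1340 = 8419 rad/s.
Step 2 — Component impedances:
  R: Z = R = 1350 Ω
  L: Z = jωL = j·8419·0.0937 = 0 + j788.9 Ω
  C: Z = 1/(jωC) = -j/(ω·C) = 0 - j9.352e+04 Ω
Step 3 — Parallel combination: 1/Z_total = 1/R + 1/L + 1/C; Z_total = 348 + j590.5 Ω = 685.4∠59.5° Ω.

Z = 348 + j590.5 Ω = 685.4∠59.5° Ω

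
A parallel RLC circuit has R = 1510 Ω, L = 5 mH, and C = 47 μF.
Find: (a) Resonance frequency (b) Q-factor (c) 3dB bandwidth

Step 1 — Resonance: ω₀ = 1/√(LC) = 1/√(0.005·4.7e-05) = 2063 rad/s.
Step 2 — f₀ = ω₀/(2π) = 328.3 Hz.
Step 3 — Parallel Q: Q = R/(ω₀L) = 1510/(2063·0.005) = 146.4.
Step 4 — Bandwidth: Δω = ω₀/Q = 14.09 rad/s; BW = Δω/(2π) = 2.243 Hz.

(a) f₀ = 328.3 Hz  (b) Q = 146.4  (c) BW = 2.243 Hz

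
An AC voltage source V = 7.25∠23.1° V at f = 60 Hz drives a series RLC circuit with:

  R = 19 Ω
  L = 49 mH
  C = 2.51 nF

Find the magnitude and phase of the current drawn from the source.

Step 1 — Angular frequency: ω = 2π·f = 2π·60 = 377 rad/s.
Step 2 — Component impedances:
  R: Z = R = 19 Ω
  L: Z = jωL = j·377·0.049 = 0 + j18.47 Ω
  C: Z = 1/(jωC) = -j/(ω·C) = 0 - j1.057e+06 Ω
Step 3 — Series combination: Z_total = R + L + C = 19 - j1.057e+06 Ω = 1.057e+06∠-90.0° Ω.
Step 4 — Source phasor: V = 7.25∠23.1° V = 6.669 + j2.844 V.
Step 5 — Ohm's law: I = V / Z_total = (6.669 + j2.844) / (19 - j1.057e+06) = -2.691e-06 + j6.31e-06 A.
Step 6 — Convert to polar: |I| = 6.86e-06 A, ∠I = 113.1°.

I = 6.86e-06∠113.1° A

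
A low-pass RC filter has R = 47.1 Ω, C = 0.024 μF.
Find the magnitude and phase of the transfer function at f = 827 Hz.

Step 1 — Angular frequency: ω = 2π·827 = 5196 rad/s.
Step 2 — Transfer function: H(jω) = 1/(1 + jωRC).
Step 3 — Denominator: 1 + jωRC = 1 + j·5196·47.1·2.4e-08 = 1 + j0.005874.
Step 4 — H = 1 - j0.005874.
Step 5 — Magnitude: |H| = 1 (-0.0 dB); phase: φ = -0.3°.

|H| = 1 (-0.0 dB), φ = -0.3°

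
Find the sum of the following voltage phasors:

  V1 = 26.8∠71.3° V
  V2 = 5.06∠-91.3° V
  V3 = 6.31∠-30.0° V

Step 1 — Convert each phasor to rectangular form:
  V1 = 26.8·(cos(71.3°) + j·sin(71.3°)) = 8.592 + j25.39 V
  V2 = 5.06·(cos(-91.3°) + j·sin(-91.3°)) = -0.1148 - j5.059 V
  V3 = 6.31·(cos(-30.0°) + j·sin(-30.0°)) = 5.465 - j3.155 V
Step 2 — Sum components: V_total = 13.94 + j17.17 V.
Step 3 — Convert to polar: |V_total| = 22.12 V, ∠V_total = 50.9°.

V_total = 22.12∠50.9° V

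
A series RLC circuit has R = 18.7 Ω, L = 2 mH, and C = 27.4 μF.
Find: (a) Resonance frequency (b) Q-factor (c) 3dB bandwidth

Step 1 — Resonance: ω₀ = 1/√(LC) = 1/√(0.002·2.74e-05) = 4272 rad/s.
Step 2 — f₀ = ω₀/(2π) = 679.9 Hz.
Step 3 — Series Q: Q = ω₀L/R = 4272·0.002/18.7 = 0.4569.
Step 4 — Bandwidth: Δω = ω₀/Q = 9350 rad/s; BW = Δω/(2π) = 1488 Hz.

(a) f₀ = 679.9 Hz  (b) Q = 0.4569  (c) BW = 1488 Hz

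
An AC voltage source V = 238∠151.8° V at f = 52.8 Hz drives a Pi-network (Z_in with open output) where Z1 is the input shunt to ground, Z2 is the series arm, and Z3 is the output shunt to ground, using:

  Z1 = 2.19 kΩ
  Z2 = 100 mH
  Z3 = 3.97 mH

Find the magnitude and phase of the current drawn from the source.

Step 1 — Angular frequency: ω = 2π·f = 2π·52.8 = 331.8 rad/s.
Step 2 — Component impedances:
  Z1: Z = R = 2190 Ω
  Z2: Z = jωL = j·331.8·0.1 = 0 + j33.18 Ω
  Z3: Z = jωL = j·331.8·0.00397 = 0 + j1.317 Ω
Step 3 — With open output, the series arm Z2 and the output shunt Z3 appear in series to ground: Z2 + Z3 = 0 + j34.49 Ω.
Step 4 — Parallel with input shunt Z1: Z_in = Z1 || (Z2 + Z3) = 0.5431 + j34.48 Ω = 34.49∠89.1° Ω.
Step 5 — Source phasor: V = 238∠151.8° V = -209.8 + j112.5 V.
Step 6 — Ohm's law: I = V / Z_total = (-209.8 + j112.5) / (0.5431 + j34.48) = 3.165 + j6.132 A.
Step 7 — Convert to polar: |I| = 6.901 A, ∠I = 62.7°.

I = 6.901∠62.7° A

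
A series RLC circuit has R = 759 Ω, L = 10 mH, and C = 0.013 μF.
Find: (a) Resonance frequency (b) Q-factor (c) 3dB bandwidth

Step 1 — Resonance: ω₀ = 1/√(LC) = 1/√(0.01·1.3e-08) = 8.771e+04 rad/s.
Step 2 — f₀ = ω₀/(2π) = 1.396e+04 Hz.
Step 3 — Series Q: Q = ω₀L/R = 8.771e+04·0.01/759 = 1.156.
Step 4 — Bandwidth: Δω = ω₀/Q = 7.59e+04 rad/s; BW = Δω/(2π) = 1.208e+04 Hz.

(a) f₀ = 1.396e+04 Hz  (b) Q = 1.156  (c) BW = 1.208e+04 Hz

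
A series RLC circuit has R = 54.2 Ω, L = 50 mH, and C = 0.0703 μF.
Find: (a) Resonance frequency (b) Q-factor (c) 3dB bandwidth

Step 1 — Resonance condition Im(Z)=0 gives ω₀ = 1/√(LC).
Step 2 — ω₀ = 1/√(0.05·7.03e-08) = 1.687e+04 rad/s.
Step 3 — f₀ = ω₀/(2π) = 2684 Hz.
Step 4 — Series Q: Q = ω₀L/R = 1.687e+04·0.05/54.2 = 15.56.
Step 5 — 3dB bandwidth: Δω = ω₀/Q = 1084 rad/s; BW = Δω/(2π) = 172.5 Hz.

(a) f₀ = 2684 Hz  (b) Q = 15.56  (c) BW = 172.5 Hz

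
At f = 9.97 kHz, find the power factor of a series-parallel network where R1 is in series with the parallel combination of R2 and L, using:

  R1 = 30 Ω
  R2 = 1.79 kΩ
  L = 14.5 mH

Step 1 — Angular frequency: ω = 2π·f = 2π·9970 = 6.264e+04 rad/s.
Step 2 — Component impedances:
  R1: Z = R = 30 Ω
  R2: Z = R = 1790 Ω
  L: Z = jωL = j·6.264e+04·0.0145 = 0 + j908.3 Ω
Step 3 — Parallel branch: R2 || L = 1/(1/R2 + 1/L) = 366.5 + j722.3 Ω.
Step 4 — Series with R1: Z_total = R1 + (R2 || L) = 396.5 + j722.3 Ω = 824∠61.2° Ω.
Step 5 — Power factor: PF = cos(φ) = Re(Z)/|Z| = 396.5/824 = 0.4812.
Step 6 — Type: Im(Z) = 722.3 ⇒ lagging (phase φ = 61.2°).

PF = 0.4812 (lagging, φ = 61.2°)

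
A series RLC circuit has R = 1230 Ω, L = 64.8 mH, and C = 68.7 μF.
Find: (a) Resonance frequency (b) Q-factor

Step 1 — Resonance condition Im(Z)=0 gives ω₀ = 1/√(LC).
Step 2 — ω₀ = 1/√(0.0648·6.87e-05) = 474 rad/s.
Step 3 — f₀ = ω₀/(2π) = 75.43 Hz.
Step 4 — Series Q: Q = ω₀L/R = 474·0.0648/1230 = 0.02497.

(a) f₀ = 75.43 Hz  (b) Q = 0.02497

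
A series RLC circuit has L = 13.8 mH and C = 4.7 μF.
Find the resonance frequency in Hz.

Step 1 — Resonance condition Im(Z)=0 gives ω₀ = 1/√(LC).
Step 2 — ω₀ = 1/√(0.0138·4.7e-06) = 3927 rad/s.
Step 3 — f₀ = ω₀/(2π) = 624.9 Hz.

f₀ = 624.9 Hz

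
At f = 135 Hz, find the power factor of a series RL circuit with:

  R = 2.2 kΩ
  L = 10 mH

Step 1 — Angular frequency: ω = 2π·f = 2π·135 = 848.2 rad/s.
Step 2 — Component impedances:
  R: Z = R = 2200 Ω
  L: Z = jωL = j·848.2·0.01 = 0 + j8.482 Ω
Step 3 — Series combination: Z_total = R + L = 2200 + j8.482 Ω = 2200∠0.2° Ω.
Step 4 — Power factor: PF = cos(φ) = Re(Z)/|Z| = 2200/2200 = 1.
Step 5 — Type: Im(Z) = 8.482 ⇒ lagging (phase φ = 0.2°).

PF = 1 (lagging, φ = 0.2°)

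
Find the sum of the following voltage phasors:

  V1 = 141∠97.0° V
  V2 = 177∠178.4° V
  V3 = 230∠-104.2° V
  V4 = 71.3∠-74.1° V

Step 1 — Convert each phasor to rectangular form:
  V1 = 141·(cos(97.0°) + j·sin(97.0°)) = -17.18 + j139.9 V
  V2 = 177·(cos(178.4°) + j·sin(178.4°)) = -176.9 + j4.942 V
  V3 = 230·(cos(-104.2°) + j·sin(-104.2°)) = -56.42 - j223 V
  V4 = 71.3·(cos(-74.1°) + j·sin(-74.1°)) = 19.53 - j68.57 V
Step 2 — Sum components: V_total = -231 - j146.7 V.
Step 3 — Convert to polar: |V_total| = 273.6 V, ∠V_total = -147.6°.

V_total = 273.6∠-147.6° V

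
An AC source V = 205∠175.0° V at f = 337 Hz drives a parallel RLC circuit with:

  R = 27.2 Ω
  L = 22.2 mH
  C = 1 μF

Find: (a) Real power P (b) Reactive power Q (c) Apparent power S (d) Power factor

Step 1 — Angular frequency: ω = 2π·f = 2π·337 = 2117 rad/s.
Step 2 — Component impedances:
  R: Z = R = 27.2 Ω
  L: Z = jωL = j·2117·0.0222 = 0 + j47.01 Ω
  C: Z = 1/(jωC) = -j/(ω·C) = 0 - j472.3 Ω
Step 3 — Parallel combination: 1/Z_total = 1/R + 1/L + 1/C; Z_total = 21.39 + j11.15 Ω = 24.12∠27.5° Ω.
Step 4 — Source phasor: V = 205∠175.0° V = -204.2 + j17.87 V.
Step 5 — Current: I = V / Z = -7.166 + j4.569 A = 8.498∠147.5° A.
Step 6 — Complex power: S = V·I* = 1545 + j805 VA.
Step 7 — Real power: P = Re(S) = 1545 W.
Step 8 — Reactive power: Q = Im(S) = 805 VAR.
Step 9 — Apparent power: |S| = 1742 VA.
Step 10 — Power factor: PF = P/|S| = 0.8868 (lagging).

(a) P = 1545 W  (b) Q = 805 VAR  (c) S = 1742 VA  (d) PF = 0.8868 (lagging)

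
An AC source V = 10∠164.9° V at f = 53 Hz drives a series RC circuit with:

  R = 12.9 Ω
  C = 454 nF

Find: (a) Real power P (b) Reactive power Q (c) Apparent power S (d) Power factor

Step 1 — Angular frequency: ω = 2π·f = 2π·53 = 333 rad/s.
Step 2 — Component impedances:
  R: Z = R = 12.9 Ω
  C: Z = 1/(jωC) = -j/(ω·C) = 0 - j6614 Ω
Step 3 — Series combination: Z_total = R + C = 12.9 - j6614 Ω = 6614∠-89.9° Ω.
Step 4 — Source phasor: V = 10∠164.9° V = -9.655 + j2.605 V.
Step 5 — Current: I = V / Z = -0.0003967 - j0.001459 A = 0.001512∠-105.2° A.
Step 6 — Complex power: S = V·I* = 2.949e-05 - j0.01512 VA.
Step 7 — Real power: P = Re(S) = 2.949e-05 W.
Step 8 — Reactive power: Q = Im(S) = -0.01512 VAR.
Step 9 — Apparent power: |S| = 0.01512 VA.
Step 10 — Power factor: PF = P/|S| = 0.00195 (leading).

(a) P = 2.949e-05 W  (b) Q = -0.01512 VAR  (c) S = 0.01512 VA  (d) PF = 0.00195 (leading)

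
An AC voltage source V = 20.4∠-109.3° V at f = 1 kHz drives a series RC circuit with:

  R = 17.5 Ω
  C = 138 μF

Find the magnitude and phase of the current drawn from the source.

Step 1 — Angular frequency: ω = 2π·f = 2π·1000 = 6283 rad/s.
Step 2 — Component impedances:
  R: Z = R = 17.5 Ω
  C: Z = 1/(jωC) = -j/(ω·C) = 0 - j1.153 Ω
Step 3 — Series combination: Z_total = R + C = 17.5 - j1.153 Ω = 17.54∠-3.8° Ω.
Step 4 — Source phasor: V = 20.4∠-109.3° V = -6.742 - j19.25 V.
Step 5 — Ohm's law: I = V / Z_total = (-6.742 - j19.25) / (17.5 - j1.153) = -0.3114 - j1.121 A.
Step 6 — Convert to polar: |I| = 1.163 A, ∠I = -105.5°.

I = 1.163∠-105.5° A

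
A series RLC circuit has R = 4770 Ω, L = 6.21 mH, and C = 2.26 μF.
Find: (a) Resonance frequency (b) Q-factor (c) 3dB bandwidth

Step 1 — Resonance: ω₀ = 1/√(LC) = 1/√(0.00621·2.26e-06) = 8441 rad/s.
Step 2 — f₀ = ω₀/(2π) = 1343 Hz.
Step 3 — Series Q: Q = ω₀L/R = 8441·0.00621/4770 = 0.01099.
Step 4 — Bandwidth: Δω = ω₀/Q = 7.681e+05 rad/s; BW = Δω/(2π) = 1.222e+05 Hz.

(a) f₀ = 1343 Hz  (b) Q = 0.01099  (c) BW = 1.222e+05 Hz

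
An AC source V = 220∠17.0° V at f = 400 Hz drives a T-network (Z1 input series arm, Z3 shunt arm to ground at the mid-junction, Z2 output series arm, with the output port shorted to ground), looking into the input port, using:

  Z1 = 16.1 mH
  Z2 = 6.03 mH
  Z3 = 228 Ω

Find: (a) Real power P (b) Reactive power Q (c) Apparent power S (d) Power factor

Step 1 — Angular frequency: ω = 2π·f = 2π·400 = 2513 rad/s.
Step 2 — Component impedances:
  Z1: Z = jωL = j·2513·0.0161 = 0 + j40.46 Ω
  Z2: Z = jωL = j·2513·0.00603 = 0 + j15.16 Ω
  Z3: Z = R = 228 Ω
Step 3 — With the output port shorted to ground, the output series arm Z2 runs from the junction to ground; the shunt arm Z3 also runs from the junction to ground. They appear in parallel: Z3 || Z2 = 1.003 + j15.09 Ω.
Step 4 — Series with input arm Z1: Z_in = Z1 + (Z3 || Z2) = 1.003 + j55.55 Ω = 55.56∠89.0° Ω.
Step 5 — Source phasor: V = 220∠17.0° V = 210.4 + j64.32 V.
Step 6 — Current: I = V / Z = 1.226 - j3.765 A = 3.96∠-72.0° A.
Step 7 — Complex power: S = V·I* = 15.72 + j871 VA.
Step 8 — Real power: P = Re(S) = 15.72 W.
Step 9 — Reactive power: Q = Im(S) = 871 VAR.
Step 10 — Apparent power: |S| = 871.1 VA.
Step 11 — Power factor: PF = P/|S| = 0.01805 (lagging).

(a) P = 15.72 W  (b) Q = 871 VAR  (c) S = 871.1 VA  (d) PF = 0.01805 (lagging)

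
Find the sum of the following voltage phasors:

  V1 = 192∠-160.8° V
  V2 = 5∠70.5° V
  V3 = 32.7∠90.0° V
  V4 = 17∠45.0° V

Step 1 — Convert each phasor to rectangular form:
  V1 = 192·(cos(-160.8°) + j·sin(-160.8°)) = -181.3 - j63.14 V
  V2 = 5·(cos(70.5°) + j·sin(70.5°)) = 1.669 + j4.713 V
  V3 = 32.7·(cos(90.0°) + j·sin(90.0°)) = 0 + j32.7 V
  V4 = 17·(cos(45.0°) + j·sin(45.0°)) = 12.02 + j12.02 V
Step 2 — Sum components: V_total = -167.6 - j13.71 V.
Step 3 — Convert to polar: |V_total| = 168.2 V, ∠V_total = -175.3°.

V_total = 168.2∠-175.3° V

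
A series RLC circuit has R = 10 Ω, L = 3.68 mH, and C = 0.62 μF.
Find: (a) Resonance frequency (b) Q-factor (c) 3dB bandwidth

Step 1 — Resonance condition Im(Z)=0 gives ω₀ = 1/√(LC).
Step 2 — ω₀ = 1/√(0.00368·6.2e-07) = 2.094e+04 rad/s.
Step 3 — f₀ = ω₀/(2π) = 3332 Hz.
Step 4 — Series Q: Q = ω₀L/R = 2.094e+04·0.00368/10 = 7.704.
Step 5 — 3dB bandwidth: Δω = ω₀/Q = 2717 rad/s; BW = Δω/(2π) = 432.5 Hz.

(a) f₀ = 3332 Hz  (b) Q = 7.704  (c) BW = 432.5 Hz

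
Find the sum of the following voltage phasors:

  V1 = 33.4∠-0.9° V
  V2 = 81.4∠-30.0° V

Step 1 — Convert each phasor to rectangular form:
  V1 = 33.4·(cos(-0.9°) + j·sin(-0.9°)) = 33.4 - j0.5246 V
  V2 = 81.4·(cos(-30.0°) + j·sin(-30.0°)) = 70.49 - j40.7 V
Step 2 — Sum components: V_total = 103.9 - j41.22 V.
Step 3 — Convert to polar: |V_total| = 111.8 V, ∠V_total = -21.6°.

V_total = 111.8∠-21.6° V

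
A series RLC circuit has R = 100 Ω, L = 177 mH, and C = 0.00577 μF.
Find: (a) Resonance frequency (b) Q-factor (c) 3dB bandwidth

Step 1 — Resonance: ω₀ = 1/√(LC) = 1/√(0.177·5.77e-09) = 3.129e+04 rad/s.
Step 2 — f₀ = ω₀/(2π) = 4980 Hz.
Step 3 — Series Q: Q = ω₀L/R = 3.129e+04·0.177/100 = 55.39.
Step 4 — Bandwidth: Δω = ω₀/Q = 565 rad/s; BW = Δω/(2π) = 89.92 Hz.

(a) f₀ = 4980 Hz  (b) Q = 55.39  (c) BW = 89.92 Hz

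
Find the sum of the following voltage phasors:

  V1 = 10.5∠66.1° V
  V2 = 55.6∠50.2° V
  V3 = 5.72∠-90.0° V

Step 1 — Convert each phasor to rectangular form:
  V1 = 10.5·(cos(66.1°) + j·sin(66.1°)) = 4.254 + j9.6 V
  V2 = 55.6·(cos(50.2°) + j·sin(50.2°)) = 35.59 + j42.72 V
  V3 = 5.72·(cos(-90.0°) + j·sin(-90.0°)) = 0 - j5.72 V
Step 2 — Sum components: V_total = 39.84 + j46.6 V.
Step 3 — Convert to polar: |V_total| = 61.31 V, ∠V_total = 49.5°.

V_total = 61.31∠49.5° V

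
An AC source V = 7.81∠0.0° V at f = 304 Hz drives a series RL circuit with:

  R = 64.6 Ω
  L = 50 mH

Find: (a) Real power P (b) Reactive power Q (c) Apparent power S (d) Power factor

Step 1 — Angular frequency: ω = 2π·f = 2π·304 = 1910 rad/s.
Step 2 — Component impedances:
  R: Z = R = 64.6 Ω
  L: Z = jωL = j·1910·0.05 = 0 + j95.5 Ω
Step 3 — Series combination: Z_total = R + L = 64.6 + j95.5 Ω = 115.3∠55.9° Ω.
Step 4 — Source phasor: V = 7.81∠0.0° V = 7.81 V.
Step 5 — Current: I = V / Z = 0.03795 - j0.05611 A = 0.06774∠-55.9° A.
Step 6 — Complex power: S = V·I* = 0.2964 + j0.4382 VA.
Step 7 — Real power: P = Re(S) = 0.2964 W.
Step 8 — Reactive power: Q = Im(S) = 0.4382 VAR.
Step 9 — Apparent power: |S| = 0.529 VA.
Step 10 — Power factor: PF = P/|S| = 0.5603 (lagging).

(a) P = 0.2964 W  (b) Q = 0.4382 VAR  (c) S = 0.529 VA  (d) PF = 0.5603 (lagging)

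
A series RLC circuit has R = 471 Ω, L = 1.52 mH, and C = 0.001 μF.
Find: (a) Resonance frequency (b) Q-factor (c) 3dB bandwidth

Step 1 — Resonance: ω₀ = 1/√(LC) = 1/√(0.00152·1e-09) = 8.111e+05 rad/s.
Step 2 — f₀ = ω₀/(2π) = 1.291e+05 Hz.
Step 3 — Series Q: Q = ω₀L/R = 8.111e+05·0.00152/471 = 2.618.
Step 4 — Bandwidth: Δω = ω₀/Q = 3.099e+05 rad/s; BW = Δω/(2π) = 4.932e+04 Hz.

(a) f₀ = 1.291e+05 Hz  (b) Q = 2.618  (c) BW = 4.932e+04 Hz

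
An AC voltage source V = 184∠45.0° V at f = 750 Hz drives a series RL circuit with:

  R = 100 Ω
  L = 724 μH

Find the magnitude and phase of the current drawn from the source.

Step 1 — Angular frequency: ω = 2π·f = 2π·750 = 4712 rad/s.
Step 2 — Component impedances:
  R: Z = R = 100 Ω
  L: Z = jωL = j·4712·0.000724 = 0 + j3.412 Ω
Step 3 — Series combination: Z_total = R + L = 100 + j3.412 Ω = 100.1∠2.0° Ω.
Step 4 — Source phasor: V = 184∠45.0° V = 130.1 + j130.1 V.
Step 5 — Ohm's law: I = V / Z_total = (130.1 + j130.1) / (100 + j3.412) = 1.344 + j1.255 A.
Step 6 — Convert to polar: |I| = 1.839 A, ∠I = 43.0°.

I = 1.839∠43.0° A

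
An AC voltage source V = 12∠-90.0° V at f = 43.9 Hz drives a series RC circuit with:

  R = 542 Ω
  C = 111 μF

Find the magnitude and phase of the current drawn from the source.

Step 1 — Angular frequency: ω = 2π·f = 2π·43.9 = 275.8 rad/s.
Step 2 — Component impedances:
  R: Z = R = 542 Ω
  C: Z = 1/(jωC) = -j/(ω·C) = 0 - j32.66 Ω
Step 3 — Series combination: Z_total = R + C = 542 - j32.66 Ω = 543∠-3.4° Ω.
Step 4 — Source phasor: V = 12∠-90.0° V = 0 - j12 V.
Step 5 — Ohm's law: I = V / Z_total = (0 - j12) / (542 - j32.66) = 0.001329 - j0.02206 A.
Step 6 — Convert to polar: |I| = 0.0221 A, ∠I = -86.6°.

I = 0.0221∠-86.6° A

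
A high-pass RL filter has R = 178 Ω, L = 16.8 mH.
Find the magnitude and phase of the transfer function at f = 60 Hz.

Step 1 — Angular frequency: ω = 2π·60 = 377 rad/s.
Step 2 — Transfer function: H(jω) = jωL/(R + jωL).
Step 3 — Numerator jωL = j·6.333; denominator R + jωL = 178 + j6.333.
Step 4 — H = 0.001264 + j0.03554.
Step 5 — Magnitude: |H| = 0.03556 (-29.0 dB); phase: φ = 88.0°.

|H| = 0.03556 (-29.0 dB), φ = 88.0°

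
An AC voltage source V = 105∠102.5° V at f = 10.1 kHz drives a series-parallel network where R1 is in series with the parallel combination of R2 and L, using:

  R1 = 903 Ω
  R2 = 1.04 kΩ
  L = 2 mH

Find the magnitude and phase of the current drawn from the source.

Step 1 — Angular frequency: ω = 2π·f = 2π·1.01e+04 = 6.346e+04 rad/s.
Step 2 — Component impedances:
  R1: Z = R = 903 Ω
  R2: Z = R = 1040 Ω
  L: Z = jωL = j·6.346e+04·0.002 = 0 + j126.9 Ω
Step 3 — Parallel branch: R2 || L = 1/(1/R2 + 1/L) = 15.26 + j125.1 Ω.
Step 4 — Series with R1: Z_total = R1 + (R2 || L) = 918.3 + j125.1 Ω = 926.7∠7.8° Ω.
Step 5 — Source phasor: V = 105∠102.5° V = -22.73 + j102.5 V.
Step 6 — Ohm's law: I = V / Z_total = (-22.73 + j102.5) / (918.3 + j125.1) = -0.009372 + j0.1129 A.
Step 7 — Convert to polar: |I| = 0.1133 A, ∠I = 94.7°.

I = 0.1133∠94.7° A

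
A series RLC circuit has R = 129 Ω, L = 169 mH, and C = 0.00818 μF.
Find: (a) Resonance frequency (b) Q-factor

Step 1 — Resonance condition Im(Z)=0 gives ω₀ = 1/√(LC).
Step 2 — ω₀ = 1/√(0.169·8.18e-09) = 2.69e+04 rad/s.
Step 3 — f₀ = ω₀/(2π) = 4281 Hz.
Step 4 — Series Q: Q = ω₀L/R = 2.69e+04·0.169/129 = 35.24.

(a) f₀ = 4281 Hz  (b) Q = 35.24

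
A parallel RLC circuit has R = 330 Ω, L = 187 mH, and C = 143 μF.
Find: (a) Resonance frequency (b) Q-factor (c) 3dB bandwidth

Step 1 — Resonance: ω₀ = 1/√(LC) = 1/√(0.187·0.000143) = 193.4 rad/s.
Step 2 — f₀ = ω₀/(2π) = 30.78 Hz.
Step 3 — Parallel Q: Q = R/(ω₀L) = 330/(193.4·0.187) = 9.126.
Step 4 — Bandwidth: Δω = ω₀/Q = 21.19 rad/s; BW = Δω/(2π) = 3.373 Hz.

(a) f₀ = 30.78 Hz  (b) Q = 9.126  (c) BW = 3.373 Hz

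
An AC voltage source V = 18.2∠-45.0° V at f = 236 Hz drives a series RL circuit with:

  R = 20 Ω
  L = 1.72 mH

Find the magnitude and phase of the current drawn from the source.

Step 1 — Angular frequency: ω = 2π·f = 2π·236 = 1483 rad/s.
Step 2 — Component impedances:
  R: Z = R = 20 Ω
  L: Z = jωL = j·1483·0.00172 = 0 + j2.55 Ω
Step 3 — Series combination: Z_total = R + L = 20 + j2.55 Ω = 20.16∠7.3° Ω.
Step 4 — Source phasor: V = 18.2∠-45.0° V = 12.87 - j12.87 V.
Step 5 — Ohm's law: I = V / Z_total = (12.87 - j12.87) / (20 + j2.55) = 0.5524 - j0.7139 A.
Step 6 — Convert to polar: |I| = 0.9027 A, ∠I = -52.3°.

I = 0.9027∠-52.3° A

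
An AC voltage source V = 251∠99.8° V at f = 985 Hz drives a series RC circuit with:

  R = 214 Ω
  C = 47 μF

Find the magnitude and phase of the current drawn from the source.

Step 1 — Angular frequency: ω = 2π·f = 2π·985 = 6189 rad/s.
Step 2 — Component impedances:
  R: Z = R = 214 Ω
  C: Z = 1/(jωC) = -j/(ω·C) = 0 - j3.438 Ω
Step 3 — Series combination: Z_total = R + C = 214 - j3.438 Ω = 214∠-0.9° Ω.
Step 4 — Source phasor: V = 251∠99.8° V = -42.72 + j247.3 V.
Step 5 — Ohm's law: I = V / Z_total = (-42.72 + j247.3) / (214 - j3.438) = -0.2181 + j1.152 A.
Step 6 — Convert to polar: |I| = 1.173 A, ∠I = 100.7°.

I = 1.173∠100.7° A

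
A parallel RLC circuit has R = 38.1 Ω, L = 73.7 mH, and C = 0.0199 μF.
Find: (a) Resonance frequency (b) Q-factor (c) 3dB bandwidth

Step 1 — Resonance: ω₀ = 1/√(LC) = 1/√(0.0737·1.99e-08) = 2.611e+04 rad/s.
Step 2 — f₀ = ω₀/(2π) = 4156 Hz.
Step 3 — Parallel Q: Q = R/(ω₀L) = 38.1/(2.611e+04·0.0737) = 0.0198.
Step 4 — Bandwidth: Δω = ω₀/Q = 1.319e+06 rad/s; BW = Δω/(2π) = 2.099e+05 Hz.

(a) f₀ = 4156 Hz  (b) Q = 0.0198  (c) BW = 2.099e+05 Hz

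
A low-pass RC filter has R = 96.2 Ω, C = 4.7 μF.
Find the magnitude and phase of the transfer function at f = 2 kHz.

Step 1 — Angular frequency: ω = 2π·2000 = 1.257e+04 rad/s.
Step 2 — Transfer function: H(jω) = 1/(1 + jωRC).
Step 3 — Denominator: 1 + jωRC = 1 + j·1.257e+04·96.2·4.7e-06 = 1 + j5.682.
Step 4 — H = 0.03005 - j0.1707.
Step 5 — Magnitude: |H| = 0.1733 (-15.2 dB); phase: φ = -80.0°.

|H| = 0.1733 (-15.2 dB), φ = -80.0°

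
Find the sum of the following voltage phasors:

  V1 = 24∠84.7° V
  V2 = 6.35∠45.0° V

Step 1 — Convert each phasor to rectangular form:
  V1 = 24·(cos(84.7°) + j·sin(84.7°)) = 2.217 + j23.9 V
  V2 = 6.35·(cos(45.0°) + j·sin(45.0°)) = 4.49 + j4.49 V
Step 2 — Sum components: V_total = 6.707 + j28.39 V.
Step 3 — Convert to polar: |V_total| = 29.17 V, ∠V_total = 76.7°.

V_total = 29.17∠76.7° V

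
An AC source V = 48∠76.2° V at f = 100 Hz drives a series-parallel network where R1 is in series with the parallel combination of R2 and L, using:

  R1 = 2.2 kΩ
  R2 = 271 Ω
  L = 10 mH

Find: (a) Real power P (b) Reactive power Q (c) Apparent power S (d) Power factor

Step 1 — Angular frequency: ω = 2π·f = 2π·100 = 628.3 rad/s.
Step 2 — Component impedances:
  R1: Z = R = 2200 Ω
  R2: Z = R = 271 Ω
  L: Z = jωL = j·628.3·0.01 = 0 + j6.283 Ω
Step 3 — Parallel branch: R2 || L = 1/(1/R2 + 1/L) = 0.1456 + j6.28 Ω.
Step 4 — Series with R1: Z_total = R1 + (R2 || L) = 2200 + j6.28 Ω = 2200∠0.2° Ω.
Step 5 — Source phasor: V = 48∠76.2° V = 11.45 + j46.61 V.
Step 6 — Current: I = V / Z = 0.005264 + j0.02117 A = 0.02182∠76.0° A.
Step 7 — Complex power: S = V·I* = 1.047 + j0.002989 VA.
Step 8 — Real power: P = Re(S) = 1.047 W.
Step 9 — Reactive power: Q = Im(S) = 0.002989 VAR.
Step 10 — Apparent power: |S| = 1.047 VA.
Step 11 — Power factor: PF = P/|S| = 1 (lagging).

(a) P = 1.047 W  (b) Q = 0.002989 VAR  (c) S = 1.047 VA  (d) PF = 1 (lagging)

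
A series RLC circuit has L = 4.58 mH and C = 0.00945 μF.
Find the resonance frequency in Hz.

Step 1 — Resonance condition Im(Z)=0 gives ω₀ = 1/√(LC).
Step 2 — ω₀ = 1/√(0.00458·9.45e-09) = 1.52e+05 rad/s.
Step 3 — f₀ = ω₀/(2π) = 2.419e+04 Hz.

f₀ = 2.419e+04 Hz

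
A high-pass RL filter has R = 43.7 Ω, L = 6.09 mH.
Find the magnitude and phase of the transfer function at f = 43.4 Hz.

Step 1 — Angular frequency: ω = 2π·43.4 = 272.7 rad/s.
Step 2 — Transfer function: H(jω) = jωL/(R + jωL).
Step 3 — Numerator jωL = j·1.661; denominator R + jωL = 43.7 + j1.661.
Step 4 — H = 0.001442 + j0.03795.
Step 5 — Magnitude: |H| = 0.03797 (-28.4 dB); phase: φ = 87.8°.

|H| = 0.03797 (-28.4 dB), φ = 87.8°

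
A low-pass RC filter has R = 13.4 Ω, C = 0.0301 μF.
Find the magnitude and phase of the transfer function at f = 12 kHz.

Step 1 — Angular frequency: ω = 2π·1.2e+04 = 7.54e+04 rad/s.
Step 2 — Transfer function: H(jω) = 1/(1 + jωRC).
Step 3 — Denominator: 1 + jωRC = 1 + j·7.54e+04·13.4·3.01e-08 = 1 + j0.03041.
Step 4 — H = 0.9991 - j0.03038.
Step 5 — Magnitude: |H| = 0.9995 (-0.0 dB); phase: φ = -1.7°.

|H| = 0.9995 (-0.0 dB), φ = -1.7°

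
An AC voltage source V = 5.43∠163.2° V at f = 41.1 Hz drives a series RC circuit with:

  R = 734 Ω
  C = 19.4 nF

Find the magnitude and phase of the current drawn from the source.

Step 1 — Angular frequency: ω = 2π·f = 2π·41.1 = 258.2 rad/s.
Step 2 — Component impedances:
  R: Z = R = 734 Ω
  C: Z = 1/(jωC) = -j/(ω·C) = 0 - j1.996e+05 Ω
Step 3 — Series combination: Z_total = R + C = 734 - j1.996e+05 Ω = 1.996e+05∠-89.8° Ω.
Step 4 — Source phasor: V = 5.43∠163.2° V = -5.198 + j1.569 V.
Step 5 — Ohm's law: I = V / Z_total = (-5.198 + j1.569) / (734 - j1.996e+05) = -7.958e-06 - j2.601e-05 A.
Step 6 — Convert to polar: |I| = 2.72e-05 A, ∠I = -107.0°.

I = 2.72e-05∠-107.0° A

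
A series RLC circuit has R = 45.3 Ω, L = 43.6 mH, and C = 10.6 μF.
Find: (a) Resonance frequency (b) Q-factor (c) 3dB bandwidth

Step 1 — Resonance: ω₀ = 1/√(LC) = 1/√(0.0436·1.06e-05) = 1471 rad/s.
Step 2 — f₀ = ω₀/(2π) = 234.1 Hz.
Step 3 — Series Q: Q = ω₀L/R = 1471·0.0436/45.3 = 1.416.
Step 4 — Bandwidth: Δω = ω₀/Q = 1039 rad/s; BW = Δω/(2π) = 165.4 Hz.

(a) f₀ = 234.1 Hz  (b) Q = 1.416  (c) BW = 165.4 Hz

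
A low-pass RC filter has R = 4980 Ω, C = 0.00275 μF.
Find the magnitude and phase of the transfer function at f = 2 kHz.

Step 1 — Angular frequency: ω = 2π·2000 = 1.257e+04 rad/s.
Step 2 — Transfer function: H(jω) = 1/(1 + jωRC).
Step 3 — Denominator: 1 + jωRC = 1 + j·1.257e+04·4980·2.75e-09 = 1 + j0.1721.
Step 4 — H = 0.9712 - j0.1671.
Step 5 — Magnitude: |H| = 0.9855 (-0.1 dB); phase: φ = -9.8°.

|H| = 0.9855 (-0.1 dB), φ = -9.8°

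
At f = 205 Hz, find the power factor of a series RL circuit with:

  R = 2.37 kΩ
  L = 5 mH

Step 1 — Angular frequency: ω = 2π·f = 2π·205 = 1288 rad/s.
Step 2 — Component impedances:
  R: Z = R = 2370 Ω
  L: Z = jωL = j·1288·0.005 = 0 + j6.44 Ω
Step 3 — Series combination: Z_total = R + L = 2370 + j6.44 Ω = 2370∠0.2° Ω.
Step 4 — Power factor: PF = cos(φ) = Re(Z)/|Z| = 2370/2370 = 1.
Step 5 — Type: Im(Z) = 6.44 ⇒ lagging (phase φ = 0.2°).

PF = 1 (lagging, φ = 0.2°)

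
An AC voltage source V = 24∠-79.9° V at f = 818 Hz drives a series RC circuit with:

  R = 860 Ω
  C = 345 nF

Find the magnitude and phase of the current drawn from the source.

Step 1 — Angular frequency: ω = 2π·f = 2π·818 = 5140 rad/s.
Step 2 — Component impedances:
  R: Z = R = 860 Ω
  C: Z = 1/(jωC) = -j/(ω·C) = 0 - j564 Ω
Step 3 — Series combination: Z_total = R + C = 860 - j564 Ω = 1028∠-33.3° Ω.
Step 4 — Source phasor: V = 24∠-79.9° V = 4.209 - j23.63 V.
Step 5 — Ohm's law: I = V / Z_total = (4.209 - j23.63) / (860 - j564) = 0.01602 - j0.01697 A.
Step 6 — Convert to polar: |I| = 0.02334 A, ∠I = -46.6°.

I = 0.02334∠-46.6° A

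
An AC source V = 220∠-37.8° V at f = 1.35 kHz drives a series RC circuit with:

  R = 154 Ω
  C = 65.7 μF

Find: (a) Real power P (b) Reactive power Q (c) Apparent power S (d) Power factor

Step 1 — Angular frequency: ω = 2π·f = 2π·1350 = 8482 rad/s.
Step 2 — Component impedances:
  R: Z = R = 154 Ω
  C: Z = 1/(jωC) = -j/(ω·C) = 0 - j1.794 Ω
Step 3 — Series combination: Z_total = R + C = 154 - j1.794 Ω = 154∠-0.7° Ω.
Step 4 — Source phasor: V = 220∠-37.8° V = 173.8 - j134.8 V.
Step 5 — Current: I = V / Z = 1.139 - j0.8623 A = 1.428∠-37.1° A.
Step 6 — Complex power: S = V·I* = 314.2 - j3.662 VA.
Step 7 — Real power: P = Re(S) = 314.2 W.
Step 8 — Reactive power: Q = Im(S) = -3.662 VAR.
Step 9 — Apparent power: |S| = 314.3 VA.
Step 10 — Power factor: PF = P/|S| = 0.9999 (leading).

(a) P = 314.2 W  (b) Q = -3.662 VAR  (c) S = 314.3 VA  (d) PF = 0.9999 (leading)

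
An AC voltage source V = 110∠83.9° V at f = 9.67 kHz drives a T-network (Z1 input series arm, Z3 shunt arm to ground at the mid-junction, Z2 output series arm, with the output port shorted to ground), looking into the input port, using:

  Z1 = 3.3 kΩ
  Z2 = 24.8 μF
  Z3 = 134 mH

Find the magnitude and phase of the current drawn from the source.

Step 1 — Angular frequency: ω = 2π·f = 2π·9670 = 6.076e+04 rad/s.
Step 2 — Component impedances:
  Z1: Z = R = 3300 Ω
  Z2: Z = 1/(jωC) = -j/(ω·C) = 0 - j0.6637 Ω
  Z3: Z = jωL = j·6.076e+04·0.134 = 0 + j8142 Ω
Step 3 — With the output port shorted to ground, the output series arm Z2 runs from the junction to ground; the shunt arm Z3 also runs from the junction to ground. They appear in parallel: Z3 || Z2 = 0 - j0.6637 Ω.
Step 4 — Series with input arm Z1: Z_in = Z1 + (Z3 || Z2) = 3300 - j0.6637 Ω = 3300∠-0.0° Ω.
Step 5 — Source phasor: V = 110∠83.9° V = 11.69 + j109.4 V.
Step 6 — Ohm's law: I = V / Z_total = (11.69 + j109.4) / (3300 - j0.6637) = 0.003535 + j0.03315 A.
Step 7 — Convert to polar: |I| = 0.03333 A, ∠I = 83.9°.

I = 0.03333∠83.9° A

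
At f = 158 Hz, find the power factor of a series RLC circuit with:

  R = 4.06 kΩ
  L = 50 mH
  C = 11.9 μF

Step 1 — Angular frequency: ω = 2π·f = 2π·158 = 992.7 rad/s.
Step 2 — Component impedances:
  R: Z = R = 4060 Ω
  L: Z = jωL = j·992.7·0.05 = 0 + j49.64 Ω
  C: Z = 1/(jωC) = -j/(ω·C) = 0 - j84.65 Ω
Step 3 — Series combination: Z_total = R + L + C = 4060 - j35.01 Ω = 4060∠-0.5° Ω.
Step 4 — Power factor: PF = cos(φ) = Re(Z)/|Z| = 4060/4060 = 1.
Step 5 — Type: Im(Z) = -35.01 ⇒ leading (phase φ = -0.5°).

PF = 1 (leading, φ = -0.5°)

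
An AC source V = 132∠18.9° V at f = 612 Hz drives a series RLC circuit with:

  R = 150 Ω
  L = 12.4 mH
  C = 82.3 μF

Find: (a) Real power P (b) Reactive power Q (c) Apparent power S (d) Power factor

Step 1 — Angular frequency: ω = 2π·f = 2π·612 = 3845 rad/s.
Step 2 — Component impedances:
  R: Z = R = 150 Ω
  L: Z = jωL = j·3845·0.0124 = 0 + j47.68 Ω
  C: Z = 1/(jωC) = -j/(ω·C) = 0 - j3.16 Ω
Step 3 — Series combination: Z_total = R + L + C = 150 + j44.52 Ω = 156.5∠16.5° Ω.
Step 4 — Source phasor: V = 132∠18.9° V = 124.9 + j42.76 V.
Step 5 — Current: I = V / Z = 0.8429 + j0.03486 A = 0.8436∠2.4° A.
Step 6 — Complex power: S = V·I* = 106.8 + j31.69 VA.
Step 7 — Real power: P = Re(S) = 106.8 W.
Step 8 — Reactive power: Q = Im(S) = 31.69 VAR.
Step 9 — Apparent power: |S| = 111.4 VA.
Step 10 — Power factor: PF = P/|S| = 0.9587 (lagging).

(a) P = 106.8 W  (b) Q = 31.69 VAR  (c) S = 111.4 VA  (d) PF = 0.9587 (lagging)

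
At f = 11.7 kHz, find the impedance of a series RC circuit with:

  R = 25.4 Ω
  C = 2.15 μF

Step 1 — Angular frequency: ω = 2π·f = 2π·1.17e+04 = 7.351e+04 rad/s.
Step 2 — Component impedances:
  R: Z = R = 25.4 Ω
  C: Z = 1/(jωC) = -j/(ω·C) = 0 - j6.327 Ω
Step 3 — Series combination: Z_total = R + C = 25.4 - j6.327 Ω = 26.18∠-14.0° Ω.

Z = 25.4 - j6.327 Ω = 26.18∠-14.0° Ω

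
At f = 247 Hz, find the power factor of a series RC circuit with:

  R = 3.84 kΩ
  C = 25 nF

Step 1 — Angular frequency: ω = 2π·f = 2π·247 = 1552 rad/s.
Step 2 — Component impedances:
  R: Z = R = 3840 Ω
  C: Z = 1/(jωC) = -j/(ω·C) = 0 - j2.577e+04 Ω
Step 3 — Series combination: Z_total = R + C = 3840 - j2.577e+04 Ω = 2.606e+04∠-81.5° Ω.
Step 4 — Power factor: PF = cos(φ) = Re(Z)/|Z| = 3840/2.606e+04 = 0.1474.
Step 5 — Type: Im(Z) = -2.577e+04 ⇒ leading (phase φ = -81.5°).

PF = 0.1474 (leading, φ = -81.5°)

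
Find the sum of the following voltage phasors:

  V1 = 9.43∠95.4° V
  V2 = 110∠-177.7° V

Step 1 — Convert each phasor to rectangular form:
  V1 = 9.43·(cos(95.4°) + j·sin(95.4°)) = -0.8874 + j9.388 V
  V2 = 110·(cos(-177.7°) + j·sin(-177.7°)) = -109.9 - j4.414 V
Step 2 — Sum components: V_total = -110.8 + j4.974 V.
Step 3 — Convert to polar: |V_total| = 110.9 V, ∠V_total = 177.4°.

V_total = 110.9∠177.4° V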